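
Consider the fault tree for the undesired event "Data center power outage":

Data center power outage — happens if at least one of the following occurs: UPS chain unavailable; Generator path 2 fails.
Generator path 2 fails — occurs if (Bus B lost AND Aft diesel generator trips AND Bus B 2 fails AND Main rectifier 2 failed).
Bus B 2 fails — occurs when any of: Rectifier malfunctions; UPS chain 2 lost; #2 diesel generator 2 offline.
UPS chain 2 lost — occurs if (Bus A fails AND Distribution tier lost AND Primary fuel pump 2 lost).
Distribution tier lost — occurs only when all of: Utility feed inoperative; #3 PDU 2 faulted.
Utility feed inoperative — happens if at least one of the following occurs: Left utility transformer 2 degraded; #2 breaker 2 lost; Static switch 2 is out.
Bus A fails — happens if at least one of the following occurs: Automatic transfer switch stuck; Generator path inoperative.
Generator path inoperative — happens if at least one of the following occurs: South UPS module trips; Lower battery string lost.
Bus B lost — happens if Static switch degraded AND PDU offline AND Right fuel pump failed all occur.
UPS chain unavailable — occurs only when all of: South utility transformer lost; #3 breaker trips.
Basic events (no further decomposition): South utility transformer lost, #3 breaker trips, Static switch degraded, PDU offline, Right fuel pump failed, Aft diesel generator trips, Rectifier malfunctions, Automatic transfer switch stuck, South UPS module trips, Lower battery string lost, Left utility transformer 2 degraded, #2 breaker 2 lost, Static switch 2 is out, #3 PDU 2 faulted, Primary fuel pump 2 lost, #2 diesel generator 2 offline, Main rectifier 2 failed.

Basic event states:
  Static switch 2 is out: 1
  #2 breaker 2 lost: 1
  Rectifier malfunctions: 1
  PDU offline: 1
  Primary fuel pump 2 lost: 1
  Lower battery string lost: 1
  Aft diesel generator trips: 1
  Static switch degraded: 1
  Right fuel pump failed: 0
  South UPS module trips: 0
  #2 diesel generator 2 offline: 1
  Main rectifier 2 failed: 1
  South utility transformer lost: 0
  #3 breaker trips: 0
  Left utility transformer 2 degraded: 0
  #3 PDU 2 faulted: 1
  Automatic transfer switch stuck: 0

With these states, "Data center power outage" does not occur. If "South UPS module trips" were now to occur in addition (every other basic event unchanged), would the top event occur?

No

Counterfactual: set "South UPS module trips" to occurred.
UPS chain unavailable [AND]: South utility transformer lost=not, #3 breaker trips=not → not all inputs occur → does not occur.
Bus B lost [AND]: Static switch degraded=occurs, PDU offline=occurs, Right fuel pump failed=not → not all inputs occur → does not occur.
Generator path inoperative [OR]: South UPS module trips=occurs, Lower battery string lost=occurs → at least one input occurs → occurs.
Bus A fails [OR]: Automatic transfer switch stuck=not, Generator path inoperative=occurs → at least one input occurs → occurs.
Utility feed inoperative [OR]: Left utility transformer 2 degraded=not, #2 breaker 2 lost=occurs, Static switch 2 is out=occurs → at least one input occurs → occurs.
Distribution tier lost [AND]: Utility feed inoperative=occurs, #3 PDU 2 faulted=occurs → all inputs occur → occurs.
UPS chain 2 lost [AND]: Bus A fails=occurs, Distribution tier lost=occurs, Primary fuel pump 2 lost=occurs → all inputs occur → occurs.
Bus B 2 fails [OR]: Rectifier malfunctions=occurs, UPS chain 2 lost=occurs, #2 diesel generator 2 offline=occurs → at least one input occurs → occurs.
Generator path 2 fails [AND]: Bus B lost=not, Aft diesel generator trips=occurs, Bus B 2 fails=occurs, Main rectifier 2 failed=occurs → not all inputs occur → does not occur.
Data center power outage [OR]: UPS chain unavailable=not, Generator path 2 fails=not → no input occurs → does not occur.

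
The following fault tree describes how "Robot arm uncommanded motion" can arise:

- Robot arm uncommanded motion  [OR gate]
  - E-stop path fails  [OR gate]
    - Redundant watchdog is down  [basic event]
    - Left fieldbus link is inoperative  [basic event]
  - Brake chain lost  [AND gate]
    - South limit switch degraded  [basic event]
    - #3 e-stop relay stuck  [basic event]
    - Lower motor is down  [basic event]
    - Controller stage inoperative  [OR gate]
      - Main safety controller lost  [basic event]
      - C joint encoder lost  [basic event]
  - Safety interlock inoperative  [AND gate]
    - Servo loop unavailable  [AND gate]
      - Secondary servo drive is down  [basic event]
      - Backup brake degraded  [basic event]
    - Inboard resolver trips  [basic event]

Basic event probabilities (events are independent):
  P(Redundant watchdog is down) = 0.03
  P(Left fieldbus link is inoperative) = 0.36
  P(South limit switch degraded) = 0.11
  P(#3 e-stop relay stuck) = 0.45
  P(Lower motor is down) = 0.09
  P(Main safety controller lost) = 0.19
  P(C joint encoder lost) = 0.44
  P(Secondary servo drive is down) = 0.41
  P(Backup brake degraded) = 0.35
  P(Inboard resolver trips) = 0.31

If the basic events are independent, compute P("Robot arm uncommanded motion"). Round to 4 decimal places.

0.4083

P(E-stop path fails) [OR] = 1 − (1−0.03) × (1−0.36) = 0.379200
P(Controller stage inoperative) [OR] = 1 − (1−0.19) × (1−0.44) = 0.546400
P(Brake chain lost) [AND] = 0.11 × 0.45 × 0.09 × 0.546400 = 0.002434
P(Servo loop unavailable) [AND] = 0.41 × 0.35 = 0.143500
P(Safety interlock inoperative) [AND] = 0.143500 × 0.31 = 0.044485
P(Robot arm uncommanded motion) [OR] = 1 − (1−0.379200) × (1−0.002434) × (1−0.044485) = 0.408260
Rounded to 4 decimal places: P(Robot arm uncommanded motion) ≈ 0.4083.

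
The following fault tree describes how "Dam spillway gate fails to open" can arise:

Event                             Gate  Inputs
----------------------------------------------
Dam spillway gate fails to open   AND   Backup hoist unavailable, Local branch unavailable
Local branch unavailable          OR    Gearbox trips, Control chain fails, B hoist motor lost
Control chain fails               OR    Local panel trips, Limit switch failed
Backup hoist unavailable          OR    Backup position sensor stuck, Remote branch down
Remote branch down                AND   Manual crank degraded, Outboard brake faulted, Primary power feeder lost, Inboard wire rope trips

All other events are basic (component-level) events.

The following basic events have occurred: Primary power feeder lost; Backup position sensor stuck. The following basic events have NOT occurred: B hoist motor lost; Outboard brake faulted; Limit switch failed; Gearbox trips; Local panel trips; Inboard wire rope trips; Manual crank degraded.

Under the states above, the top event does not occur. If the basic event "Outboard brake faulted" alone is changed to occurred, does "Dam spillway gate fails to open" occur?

No

Counterfactual: set "Outboard brake faulted" to occurred.
Remote branch down [AND]: Manual crank degraded=not, Outboard brake faulted=occurs, Primary power feeder lost=occurs, Inboard wire rope trips=not → not all inputs occur → does not occur.
Backup hoist unavailable [OR]: Backup position sensor stuck=occurs, Remote branch down=not → at least one input occurs → occurs.
Control chain fails [OR]: Local panel trips=not, Limit switch failed=not → no input occurs → does not occur.
Local branch unavailable [OR]: Gearbox trips=not, Control chain fails=not, B hoist motor lost=not → no input occurs → does not occur.
Dam spillway gate fails to open [AND]: Backup hoist unavailable=occurs, Local branch unavailable=not → not all inputs occur → does not occur.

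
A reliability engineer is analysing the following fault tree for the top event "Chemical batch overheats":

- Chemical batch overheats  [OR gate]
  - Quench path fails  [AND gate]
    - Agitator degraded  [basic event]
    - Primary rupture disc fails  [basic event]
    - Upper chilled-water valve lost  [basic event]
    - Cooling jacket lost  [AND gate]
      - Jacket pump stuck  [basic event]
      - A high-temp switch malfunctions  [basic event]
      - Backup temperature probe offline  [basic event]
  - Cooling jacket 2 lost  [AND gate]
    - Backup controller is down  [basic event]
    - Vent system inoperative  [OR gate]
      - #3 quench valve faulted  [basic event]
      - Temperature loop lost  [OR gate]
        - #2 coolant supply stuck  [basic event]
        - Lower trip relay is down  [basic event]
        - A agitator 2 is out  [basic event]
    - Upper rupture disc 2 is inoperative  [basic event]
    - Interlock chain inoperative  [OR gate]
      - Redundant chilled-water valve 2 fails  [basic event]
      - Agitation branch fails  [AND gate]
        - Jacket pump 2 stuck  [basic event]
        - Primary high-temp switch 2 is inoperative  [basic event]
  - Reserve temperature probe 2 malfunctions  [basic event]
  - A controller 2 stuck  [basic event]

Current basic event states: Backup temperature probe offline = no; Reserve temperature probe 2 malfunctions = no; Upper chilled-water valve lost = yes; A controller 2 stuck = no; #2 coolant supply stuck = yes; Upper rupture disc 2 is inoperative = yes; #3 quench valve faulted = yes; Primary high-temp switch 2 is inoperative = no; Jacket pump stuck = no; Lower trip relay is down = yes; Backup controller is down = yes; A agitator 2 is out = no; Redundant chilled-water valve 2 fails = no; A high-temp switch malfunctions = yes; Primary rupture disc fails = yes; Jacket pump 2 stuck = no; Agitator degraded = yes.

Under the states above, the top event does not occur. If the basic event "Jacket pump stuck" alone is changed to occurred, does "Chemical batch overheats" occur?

No

Counterfactual: set "Jacket pump stuck" to occurred.
Cooling jacket lost [AND]: Jacket pump stuck=occurs, A high-temp switch malfunctions=occurs, Backup temperature probe offline=not → not all inputs occur → does not occur.
Quench path fails [AND]: Agitator degraded=occurs, Primary rupture disc fails=occurs, Upper chilled-water valve lost=occurs, Cooling jacket lost=not → not all inputs occur → does not occur.
Temperature loop lost [OR]: #2 coolant supply stuck=occurs, Lower trip relay is down=occurs, A agitator 2 is out=not → at least one input occurs → occurs.
Vent system inoperative [OR]: #3 quench valve faulted=occurs, Temperature loop lost=occurs → at least one input occurs → occurs.
Agitation branch fails [AND]: Jacket pump 2 stuck=not, Primary high-temp switch 2 is inoperative=not → not all inputs occur → does not occur.
Interlock chain inoperative [OR]: Redundant chilled-water valve 2 fails=not, Agitation branch fails=not → no input occurs → does not occur.
Cooling jacket 2 lost [AND]: Backup controller is down=occurs, Vent system inoperative=occurs, Upper rupture disc 2 is inoperative=occurs, Interlock chain inoperative=not → not all inputs occur → does not occur.
Chemical batch overheats [OR]: Quench path fails=not, Cooling jacket 2 lost=not, Reserve temperature probe 2 malfunctions=not, A controller 2 stuck=not → no input occurs → does not occur.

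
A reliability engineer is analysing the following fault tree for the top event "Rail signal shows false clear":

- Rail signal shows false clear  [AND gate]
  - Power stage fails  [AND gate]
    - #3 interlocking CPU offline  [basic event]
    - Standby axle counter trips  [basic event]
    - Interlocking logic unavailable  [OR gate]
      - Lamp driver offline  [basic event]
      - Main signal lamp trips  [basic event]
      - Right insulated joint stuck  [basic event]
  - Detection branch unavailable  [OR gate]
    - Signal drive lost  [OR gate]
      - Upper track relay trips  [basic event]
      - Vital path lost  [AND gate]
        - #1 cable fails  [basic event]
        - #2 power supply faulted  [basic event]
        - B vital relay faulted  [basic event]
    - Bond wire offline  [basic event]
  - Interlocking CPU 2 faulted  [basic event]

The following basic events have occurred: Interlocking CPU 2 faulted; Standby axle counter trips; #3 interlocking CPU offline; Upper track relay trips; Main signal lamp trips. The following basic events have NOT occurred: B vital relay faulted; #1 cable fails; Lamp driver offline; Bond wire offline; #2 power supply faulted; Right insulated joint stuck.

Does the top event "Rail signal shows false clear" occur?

Interlocking logic unavailable [OR]: Lamp driver offline=not, Main signal lamp trips=occurs, Right insulated joint stuck=not → at least one input occurs → occurs.
Power stage fails [AND]: #3 interlocking CPU offline=occurs, Standby axle counter trips=occurs, Interlocking logic unavailable=occurs → all inputs occur → occurs.
Vital path lost [AND]: #1 cable fails=not, #2 power supply faulted=not, B vital relay faulted=not → not all inputs occur → does not occur.
Signal drive lost [OR]: Upper track relay trips=occurs, Vital path lost=not → at least one input occurs → occurs.
Detection branch unavailable [OR]: Signal drive lost=occurs, Bond wire offline=not → at least one input occurs → occurs.
Rail signal shows false clear [AND]: Power stage fails=occurs, Detection branch unavailable=occurs, Interlocking CPU 2 faulted=occurs → all inputs occur → occurs.

Yes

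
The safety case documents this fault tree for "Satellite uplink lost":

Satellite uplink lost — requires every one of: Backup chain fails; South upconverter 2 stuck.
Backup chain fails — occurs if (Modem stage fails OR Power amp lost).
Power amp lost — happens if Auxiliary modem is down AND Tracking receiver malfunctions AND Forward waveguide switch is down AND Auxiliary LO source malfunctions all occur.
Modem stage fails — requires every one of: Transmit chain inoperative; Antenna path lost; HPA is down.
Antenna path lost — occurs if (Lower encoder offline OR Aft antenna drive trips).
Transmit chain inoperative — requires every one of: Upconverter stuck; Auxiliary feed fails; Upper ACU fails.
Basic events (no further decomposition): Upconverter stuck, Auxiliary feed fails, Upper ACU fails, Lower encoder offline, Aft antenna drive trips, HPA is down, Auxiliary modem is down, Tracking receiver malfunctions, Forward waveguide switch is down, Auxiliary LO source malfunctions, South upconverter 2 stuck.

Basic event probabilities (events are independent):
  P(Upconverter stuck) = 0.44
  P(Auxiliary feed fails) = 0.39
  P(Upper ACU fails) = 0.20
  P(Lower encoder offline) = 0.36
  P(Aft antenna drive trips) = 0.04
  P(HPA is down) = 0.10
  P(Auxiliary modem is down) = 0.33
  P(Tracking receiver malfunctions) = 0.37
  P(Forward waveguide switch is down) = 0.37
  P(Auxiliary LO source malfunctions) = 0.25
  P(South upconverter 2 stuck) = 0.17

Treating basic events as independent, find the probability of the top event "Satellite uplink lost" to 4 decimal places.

0.0021

P(Transmit chain inoperative) [AND] = 0.44 × 0.39 × 0.20 = 0.034320
P(Antenna path lost) [OR] = 1 − (1−0.36) × (1−0.04) = 0.385600
P(Modem stage fails) [AND] = 0.034320 × 0.385600 × 0.10 = 0.001323
P(Power amp lost) [AND] = 0.33 × 0.37 × 0.37 × 0.25 = 0.011294
P(Backup chain fails) [OR] = 1 − (1−0.001323) × (1−0.011294) = 0.012602
P(Satellite uplink lost) [AND] = 0.012602 × 0.17 = 0.002142
Rounded to 4 decimal places: P(Satellite uplink lost) ≈ 0.0021.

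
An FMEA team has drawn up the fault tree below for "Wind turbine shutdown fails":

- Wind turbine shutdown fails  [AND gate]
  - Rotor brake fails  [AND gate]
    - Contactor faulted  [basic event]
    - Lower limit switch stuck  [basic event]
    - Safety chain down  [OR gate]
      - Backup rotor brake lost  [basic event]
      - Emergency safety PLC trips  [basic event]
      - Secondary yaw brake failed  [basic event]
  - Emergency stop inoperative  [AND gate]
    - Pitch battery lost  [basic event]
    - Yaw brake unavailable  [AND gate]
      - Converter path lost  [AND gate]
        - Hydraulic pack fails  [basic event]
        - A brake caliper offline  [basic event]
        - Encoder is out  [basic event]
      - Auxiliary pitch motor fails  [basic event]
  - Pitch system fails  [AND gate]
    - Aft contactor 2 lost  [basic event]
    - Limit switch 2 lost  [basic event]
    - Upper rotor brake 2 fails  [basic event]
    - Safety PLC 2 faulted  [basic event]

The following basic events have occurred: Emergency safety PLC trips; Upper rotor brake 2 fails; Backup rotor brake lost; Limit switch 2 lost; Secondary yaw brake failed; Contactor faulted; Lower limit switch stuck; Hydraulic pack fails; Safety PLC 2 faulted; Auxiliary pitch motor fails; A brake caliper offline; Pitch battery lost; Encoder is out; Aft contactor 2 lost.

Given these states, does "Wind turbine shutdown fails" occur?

Safety chain down [OR]: Backup rotor brake lost=occurs, Emergency safety PLC trips=occurs, Secondary yaw brake failed=occurs → at least one input occurs → occurs.
Rotor brake fails [AND]: Contactor faulted=occurs, Lower limit switch stuck=occurs, Safety chain down=occurs → all inputs occur → occurs.
Converter path lost [AND]: Hydraulic pack fails=occurs, A brake caliper offline=occurs, Encoder is out=occurs → all inputs occur → occurs.
Yaw brake unavailable [AND]: Converter path lost=occurs, Auxiliary pitch motor fails=occurs → all inputs occur → occurs.
Emergency stop inoperative [AND]: Pitch battery lost=occurs, Yaw brake unavailable=occurs → all inputs occur → occurs.
Pitch system fails [AND]: Aft contactor 2 lost=occurs, Limit switch 2 lost=occurs, Upper rotor brake 2 fails=occurs, Safety PLC 2 faulted=occurs → all inputs occur → occurs.
Wind turbine shutdown fails [AND]: Rotor brake fails=occurs, Emergency stop inoperative=occurs, Pitch system fails=occurs → all inputs occur → occurs.

Yes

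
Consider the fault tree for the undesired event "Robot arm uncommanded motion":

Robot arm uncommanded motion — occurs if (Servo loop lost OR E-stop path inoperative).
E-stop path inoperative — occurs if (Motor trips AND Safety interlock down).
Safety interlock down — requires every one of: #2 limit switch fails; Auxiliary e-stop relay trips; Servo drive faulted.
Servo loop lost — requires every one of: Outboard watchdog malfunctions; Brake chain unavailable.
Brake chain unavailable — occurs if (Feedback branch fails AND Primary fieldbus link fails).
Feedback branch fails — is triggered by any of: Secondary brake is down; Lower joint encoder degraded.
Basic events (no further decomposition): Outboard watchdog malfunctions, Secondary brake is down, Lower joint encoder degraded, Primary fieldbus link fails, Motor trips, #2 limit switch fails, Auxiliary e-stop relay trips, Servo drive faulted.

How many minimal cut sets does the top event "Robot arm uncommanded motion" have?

3

Feedback branch fails [OR]: union of children's cut sets → 2 cut set(s).
Brake chain unavailable [AND]: one cut set from each child combined → 2 × 1 = 2 cut set(s).
Servo loop lost [AND]: one cut set from each child combined → 1 × 2 = 2 cut set(s).
Safety interlock down [AND]: one cut set from each child combined → 1 × 1 × 1 = 1 cut set(s).
E-stop path inoperative [AND]: one cut set from each child combined → 1 × 1 = 1 cut set(s).
Robot arm uncommanded motion [OR]: union of children's cut sets → 3 cut set(s).
Minimal cut sets: {Outboard watchdog malfunctions, Primary fieldbus link fails, Secondary brake is down}; {Lower joint encoder degraded, Outboard watchdog malfunctions, Primary fieldbus link fails}; {#2 limit switch fails, Auxiliary e-stop relay trips, Motor trips, Servo drive faulted}.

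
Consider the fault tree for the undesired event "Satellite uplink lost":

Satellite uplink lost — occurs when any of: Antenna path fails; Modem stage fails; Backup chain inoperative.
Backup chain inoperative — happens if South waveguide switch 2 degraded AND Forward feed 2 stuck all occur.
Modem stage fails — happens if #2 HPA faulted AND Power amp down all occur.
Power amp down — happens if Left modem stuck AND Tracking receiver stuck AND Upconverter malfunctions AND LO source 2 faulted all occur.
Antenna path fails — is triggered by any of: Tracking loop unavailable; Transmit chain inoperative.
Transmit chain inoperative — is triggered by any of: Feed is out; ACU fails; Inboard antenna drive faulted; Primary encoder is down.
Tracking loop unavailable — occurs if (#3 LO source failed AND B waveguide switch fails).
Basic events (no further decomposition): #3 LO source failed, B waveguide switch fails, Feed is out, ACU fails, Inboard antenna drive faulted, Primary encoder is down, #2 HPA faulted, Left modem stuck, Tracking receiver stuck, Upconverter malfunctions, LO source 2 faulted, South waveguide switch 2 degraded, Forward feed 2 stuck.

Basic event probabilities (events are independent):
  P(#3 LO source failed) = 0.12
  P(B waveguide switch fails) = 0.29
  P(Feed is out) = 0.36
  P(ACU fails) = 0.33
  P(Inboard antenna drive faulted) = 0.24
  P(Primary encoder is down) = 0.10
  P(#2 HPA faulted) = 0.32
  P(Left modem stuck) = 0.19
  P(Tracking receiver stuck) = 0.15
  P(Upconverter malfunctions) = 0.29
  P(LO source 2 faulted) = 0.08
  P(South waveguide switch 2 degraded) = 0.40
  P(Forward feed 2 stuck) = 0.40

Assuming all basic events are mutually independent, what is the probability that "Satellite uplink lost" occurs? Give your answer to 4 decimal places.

0.7623

P(Tracking loop unavailable) [AND] = 0.12 × 0.29 = 0.034800
P(Transmit chain inoperative) [OR] = 1 − (1−0.36) × (1−0.33) × (1−0.24) × (1−0.10) = 0.706701
P(Antenna path fails) [OR] = 1 − (1−0.034800) × (1−0.706701) = 0.716908
P(Power amp down) [AND] = 0.19 × 0.15 × 0.29 × 0.08 = 0.000661
P(Modem stage fails) [AND] = 0.32 × 0.000661 = 0.000212
P(Backup chain inoperative) [AND] = 0.40 × 0.40 = 0.160000
P(Satellite uplink lost) [OR] = 1 − (1−0.716908) × (1−0.000212) × (1−0.160000) = 0.762253
Rounded to 4 decimal places: P(Satellite uplink lost) ≈ 0.7623.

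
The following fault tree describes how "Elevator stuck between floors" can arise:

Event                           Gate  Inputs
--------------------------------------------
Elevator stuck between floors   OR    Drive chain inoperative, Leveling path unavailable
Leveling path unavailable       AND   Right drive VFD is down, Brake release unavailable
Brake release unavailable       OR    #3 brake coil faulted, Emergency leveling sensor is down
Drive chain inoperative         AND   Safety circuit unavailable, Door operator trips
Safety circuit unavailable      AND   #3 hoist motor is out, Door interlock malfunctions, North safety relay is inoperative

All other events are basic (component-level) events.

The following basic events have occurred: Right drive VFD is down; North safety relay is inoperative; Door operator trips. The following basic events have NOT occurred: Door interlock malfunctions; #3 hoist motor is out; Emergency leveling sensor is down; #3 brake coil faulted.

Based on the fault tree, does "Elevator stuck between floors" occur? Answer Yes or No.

No

Safety circuit unavailable [AND]: #3 hoist motor is out=not, Door interlock malfunctions=not, North safety relay is inoperative=occurs → not all inputs occur → does not occur.
Drive chain inoperative [AND]: Safety circuit unavailable=not, Door operator trips=occurs → not all inputs occur → does not occur.
Brake release unavailable [OR]: #3 brake coil faulted=not, Emergency leveling sensor is down=not → no input occurs → does not occur.
Leveling path unavailable [AND]: Right drive VFD is down=occurs, Brake release unavailable=not → not all inputs occur → does not occur.
Elevator stuck between floors [OR]: Drive chain inoperative=not, Leveling path unavailable=not → no input occurs → does not occur.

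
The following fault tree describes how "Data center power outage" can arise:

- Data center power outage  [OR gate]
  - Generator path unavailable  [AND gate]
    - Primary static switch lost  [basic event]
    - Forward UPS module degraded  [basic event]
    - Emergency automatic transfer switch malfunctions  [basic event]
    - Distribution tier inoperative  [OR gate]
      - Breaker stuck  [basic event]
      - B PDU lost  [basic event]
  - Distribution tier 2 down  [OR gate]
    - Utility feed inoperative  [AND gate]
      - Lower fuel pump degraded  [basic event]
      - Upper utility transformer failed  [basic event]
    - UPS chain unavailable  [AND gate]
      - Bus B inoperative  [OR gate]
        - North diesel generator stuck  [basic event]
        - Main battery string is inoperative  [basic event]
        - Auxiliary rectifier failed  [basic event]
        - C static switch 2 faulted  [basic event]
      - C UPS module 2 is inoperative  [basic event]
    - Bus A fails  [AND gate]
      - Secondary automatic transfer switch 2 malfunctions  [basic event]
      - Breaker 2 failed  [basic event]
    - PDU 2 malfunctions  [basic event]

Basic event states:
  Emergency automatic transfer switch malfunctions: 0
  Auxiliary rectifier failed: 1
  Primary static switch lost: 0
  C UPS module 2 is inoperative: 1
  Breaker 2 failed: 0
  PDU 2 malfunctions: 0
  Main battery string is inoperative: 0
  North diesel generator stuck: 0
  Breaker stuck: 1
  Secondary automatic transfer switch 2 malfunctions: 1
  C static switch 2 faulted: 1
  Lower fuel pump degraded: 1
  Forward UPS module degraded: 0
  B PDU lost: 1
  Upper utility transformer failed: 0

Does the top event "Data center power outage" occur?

Yes

Distribution tier inoperative [OR]: Breaker stuck=occurs, B PDU lost=occurs → at least one input occurs → occurs.
Generator path unavailable [AND]: Primary static switch lost=not, Forward UPS module degraded=not, Emergency automatic transfer switch malfunctions=not, Distribution tier inoperative=occurs → not all inputs occur → does not occur.
Utility feed inoperative [AND]: Lower fuel pump degraded=occurs, Upper utility transformer failed=not → not all inputs occur → does not occur.
Bus B inoperative [OR]: North diesel generator stuck=not, Main battery string is inoperative=not, Auxiliary rectifier failed=occurs, C static switch 2 faulted=occurs → at least one input occurs → occurs.
UPS chain unavailable [AND]: Bus B inoperative=occurs, C UPS module 2 is inoperative=occurs → all inputs occur → occurs.
Bus A fails [AND]: Secondary automatic transfer switch 2 malfunctions=occurs, Breaker 2 failed=not → not all inputs occur → does not occur.
Distribution tier 2 down [OR]: Utility feed inoperative=not, UPS chain unavailable=occurs, Bus A fails=not, PDU 2 malfunctions=not → at least one input occurs → occurs.
Data center power outage [OR]: Generator path unavailable=not, Distribution tier 2 down=occurs → at least one input occurs → occurs.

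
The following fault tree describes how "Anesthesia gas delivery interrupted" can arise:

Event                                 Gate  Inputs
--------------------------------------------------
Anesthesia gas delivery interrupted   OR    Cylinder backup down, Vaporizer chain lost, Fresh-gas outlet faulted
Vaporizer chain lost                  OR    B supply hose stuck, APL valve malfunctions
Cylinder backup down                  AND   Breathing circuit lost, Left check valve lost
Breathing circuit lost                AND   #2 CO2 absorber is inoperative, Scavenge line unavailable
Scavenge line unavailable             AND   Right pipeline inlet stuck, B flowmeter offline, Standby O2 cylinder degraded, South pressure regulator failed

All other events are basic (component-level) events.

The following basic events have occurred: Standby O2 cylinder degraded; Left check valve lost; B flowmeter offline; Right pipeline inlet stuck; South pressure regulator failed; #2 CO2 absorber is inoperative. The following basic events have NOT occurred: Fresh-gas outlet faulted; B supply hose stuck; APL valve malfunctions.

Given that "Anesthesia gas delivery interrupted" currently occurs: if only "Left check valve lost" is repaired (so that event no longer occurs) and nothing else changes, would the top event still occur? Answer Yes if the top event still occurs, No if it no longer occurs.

Counterfactual: set "Left check valve lost" to not occurred.
Scavenge line unavailable [AND]: Right pipeline inlet stuck=occurs, B flowmeter offline=occurs, Standby O2 cylinder degraded=occurs, South pressure regulator failed=occurs → all inputs occur → occurs.
Breathing circuit lost [AND]: #2 CO2 absorber is inoperative=occurs, Scavenge line unavailable=occurs → all inputs occur → occurs.
Cylinder backup down [AND]: Breathing circuit lost=occurs, Left check valve lost=not → not all inputs occur → does not occur.
Vaporizer chain lost [OR]: B supply hose stuck=not, APL valve malfunctions=not → no input occurs → does not occur.
Anesthesia gas delivery interrupted [OR]: Cylinder backup down=not, Vaporizer chain lost=not, Fresh-gas outlet faulted=not → no input occurs → does not occur.

No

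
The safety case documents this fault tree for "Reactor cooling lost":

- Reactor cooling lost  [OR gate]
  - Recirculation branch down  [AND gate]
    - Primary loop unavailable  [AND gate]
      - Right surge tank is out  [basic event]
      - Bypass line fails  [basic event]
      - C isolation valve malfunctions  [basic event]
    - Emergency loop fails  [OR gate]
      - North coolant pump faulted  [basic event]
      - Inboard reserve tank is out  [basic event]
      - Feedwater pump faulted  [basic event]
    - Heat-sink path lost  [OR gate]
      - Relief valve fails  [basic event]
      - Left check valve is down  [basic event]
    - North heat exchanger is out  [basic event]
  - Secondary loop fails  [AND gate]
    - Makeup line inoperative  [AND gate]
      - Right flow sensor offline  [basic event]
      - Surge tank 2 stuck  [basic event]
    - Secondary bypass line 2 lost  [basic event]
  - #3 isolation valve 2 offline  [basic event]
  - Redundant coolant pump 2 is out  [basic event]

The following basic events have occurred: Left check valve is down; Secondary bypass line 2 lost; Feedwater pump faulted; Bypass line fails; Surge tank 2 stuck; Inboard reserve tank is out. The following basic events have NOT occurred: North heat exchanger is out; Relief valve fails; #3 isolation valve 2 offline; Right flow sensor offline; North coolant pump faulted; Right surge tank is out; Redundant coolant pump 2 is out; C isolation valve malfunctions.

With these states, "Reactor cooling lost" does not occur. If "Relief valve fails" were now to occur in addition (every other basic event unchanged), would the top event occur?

Counterfactual: set "Relief valve fails" to occurred.
Primary loop unavailable [AND]: Right surge tank is out=not, Bypass line fails=occurs, C isolation valve malfunctions=not → not all inputs occur → does not occur.
Emergency loop fails [OR]: North coolant pump faulted=not, Inboard reserve tank is out=occurs, Feedwater pump faulted=occurs → at least one input occurs → occurs.
Heat-sink path lost [OR]: Relief valve fails=occurs, Left check valve is down=occurs → at least one input occurs → occurs.
Recirculation branch down [AND]: Primary loop unavailable=not, Emergency loop fails=occurs, Heat-sink path lost=occurs, North heat exchanger is out=not → not all inputs occur → does not occur.
Makeup line inoperative [AND]: Right flow sensor offline=not, Surge tank 2 stuck=occurs → not all inputs occur → does not occur.
Secondary loop fails [AND]: Makeup line inoperative=not, Secondary bypass line 2 lost=occurs → not all inputs occur → does not occur.
Reactor cooling lost [OR]: Recirculation branch down=not, Secondary loop fails=not, #3 isolation valve 2 offline=not, Redundant coolant pump 2 is out=not → no input occurs → does not occur.

No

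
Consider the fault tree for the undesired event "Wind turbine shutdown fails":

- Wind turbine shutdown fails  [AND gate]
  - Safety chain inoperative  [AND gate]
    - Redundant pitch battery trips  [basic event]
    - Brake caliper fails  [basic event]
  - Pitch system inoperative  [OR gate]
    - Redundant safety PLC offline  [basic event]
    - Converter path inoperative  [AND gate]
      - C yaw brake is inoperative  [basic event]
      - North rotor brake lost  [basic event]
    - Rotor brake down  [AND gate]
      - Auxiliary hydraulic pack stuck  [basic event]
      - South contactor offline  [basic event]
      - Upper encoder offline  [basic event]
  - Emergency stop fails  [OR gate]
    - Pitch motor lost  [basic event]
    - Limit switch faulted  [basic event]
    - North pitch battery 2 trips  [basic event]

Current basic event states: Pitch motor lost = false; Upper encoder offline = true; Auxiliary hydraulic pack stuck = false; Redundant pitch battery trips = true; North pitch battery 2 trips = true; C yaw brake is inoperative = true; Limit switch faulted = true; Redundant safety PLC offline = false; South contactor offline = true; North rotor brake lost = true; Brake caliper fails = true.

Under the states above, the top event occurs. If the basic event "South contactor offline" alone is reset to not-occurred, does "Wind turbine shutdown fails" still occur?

Yes

Counterfactual: set "South contactor offline" to not occurred.
Safety chain inoperative [AND]: Redundant pitch battery trips=occurs, Brake caliper fails=occurs → all inputs occur → occurs.
Converter path inoperative [AND]: C yaw brake is inoperative=occurs, North rotor brake lost=occurs → all inputs occur → occurs.
Rotor brake down [AND]: Auxiliary hydraulic pack stuck=not, South contactor offline=not, Upper encoder offline=occurs → not all inputs occur → does not occur.
Pitch system inoperative [OR]: Redundant safety PLC offline=not, Converter path inoperative=occurs, Rotor brake down=not → at least one input occurs → occurs.
Emergency stop fails [OR]: Pitch motor lost=not, Limit switch faulted=occurs, North pitch battery 2 trips=occurs → at least one input occurs → occurs.
Wind turbine shutdown fails [AND]: Safety chain inoperative=occurs, Pitch system inoperative=occurs, Emergency stop fails=occurs → all inputs occur → occurs.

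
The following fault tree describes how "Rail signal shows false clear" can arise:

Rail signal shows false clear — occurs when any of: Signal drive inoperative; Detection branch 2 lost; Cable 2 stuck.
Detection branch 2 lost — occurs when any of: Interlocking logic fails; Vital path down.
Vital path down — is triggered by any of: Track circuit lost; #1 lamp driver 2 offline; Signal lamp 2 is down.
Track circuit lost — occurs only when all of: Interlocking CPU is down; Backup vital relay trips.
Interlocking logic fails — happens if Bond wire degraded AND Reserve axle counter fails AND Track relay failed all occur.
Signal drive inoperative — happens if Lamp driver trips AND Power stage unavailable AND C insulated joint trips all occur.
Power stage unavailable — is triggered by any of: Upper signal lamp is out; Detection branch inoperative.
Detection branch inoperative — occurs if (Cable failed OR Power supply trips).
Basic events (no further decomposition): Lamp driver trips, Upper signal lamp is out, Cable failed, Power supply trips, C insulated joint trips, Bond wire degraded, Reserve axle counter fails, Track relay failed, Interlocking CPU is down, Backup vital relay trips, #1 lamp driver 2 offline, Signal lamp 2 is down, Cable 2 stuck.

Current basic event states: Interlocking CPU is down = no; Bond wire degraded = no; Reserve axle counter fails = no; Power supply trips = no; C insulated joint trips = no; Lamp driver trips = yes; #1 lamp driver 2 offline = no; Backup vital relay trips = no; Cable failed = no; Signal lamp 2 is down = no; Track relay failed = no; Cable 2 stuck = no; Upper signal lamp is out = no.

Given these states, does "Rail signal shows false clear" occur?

Detection branch inoperative [OR]: Cable failed=not, Power supply trips=not → no input occurs → does not occur.
Power stage unavailable [OR]: Upper signal lamp is out=not, Detection branch inoperative=not → no input occurs → does not occur.
Signal drive inoperative [AND]: Lamp driver trips=occurs, Power stage unavailable=not, C insulated joint trips=not → not all inputs occur → does not occur.
Interlocking logic fails [AND]: Bond wire degraded=not, Reserve axle counter fails=not, Track relay failed=not → not all inputs occur → does not occur.
Track circuit lost [AND]: Interlocking CPU is down=not, Backup vital relay trips=not → not all inputs occur → does not occur.
Vital path down [OR]: Track circuit lost=not, #1 lamp driver 2 offline=not, Signal lamp 2 is down=not → no input occurs → does not occur.
Detection branch 2 lost [OR]: Interlocking logic fails=not, Vital path down=not → no input occurs → does not occur.
Rail signal shows false clear [OR]: Signal drive inoperative=not, Detection branch 2 lost=not, Cable 2 stuck=not → no input occurs → does not occur.

No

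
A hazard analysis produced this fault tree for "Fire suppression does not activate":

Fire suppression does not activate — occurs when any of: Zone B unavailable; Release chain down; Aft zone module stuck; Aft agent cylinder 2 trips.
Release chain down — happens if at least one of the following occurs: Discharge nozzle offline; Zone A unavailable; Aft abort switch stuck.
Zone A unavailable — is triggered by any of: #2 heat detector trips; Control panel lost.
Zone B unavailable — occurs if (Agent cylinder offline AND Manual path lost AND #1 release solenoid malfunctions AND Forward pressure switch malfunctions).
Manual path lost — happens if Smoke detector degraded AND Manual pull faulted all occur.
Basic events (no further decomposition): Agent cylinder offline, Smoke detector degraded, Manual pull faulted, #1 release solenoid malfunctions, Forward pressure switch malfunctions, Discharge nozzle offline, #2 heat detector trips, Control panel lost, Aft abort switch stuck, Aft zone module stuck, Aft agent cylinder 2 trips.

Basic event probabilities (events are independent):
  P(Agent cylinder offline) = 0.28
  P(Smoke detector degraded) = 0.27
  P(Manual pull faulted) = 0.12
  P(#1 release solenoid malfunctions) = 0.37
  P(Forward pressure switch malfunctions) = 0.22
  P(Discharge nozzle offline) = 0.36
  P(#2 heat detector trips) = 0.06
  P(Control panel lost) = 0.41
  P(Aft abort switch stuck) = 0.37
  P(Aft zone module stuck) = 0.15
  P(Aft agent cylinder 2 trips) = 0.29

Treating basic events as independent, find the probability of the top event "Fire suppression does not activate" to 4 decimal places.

P(Manual path lost) [AND] = 0.27 × 0.12 = 0.032400
P(Zone B unavailable) [AND] = 0.28 × 0.032400 × 0.37 × 0.22 = 0.000738
P(Zone A unavailable) [OR] = 1 − (1−0.06) × (1−0.41) = 0.445400
P(Release chain down) [OR] = 1 − (1−0.36) × (1−0.445400) × (1−0.37) = 0.776385
P(Fire suppression does not activate) [OR] = 1 − (1−0.000738) × (1−0.776385) × (1−0.15) × (1−0.29) = 0.865148
Rounded to 4 decimal places: P(Fire suppression does not activate) ≈ 0.8651.

0.8651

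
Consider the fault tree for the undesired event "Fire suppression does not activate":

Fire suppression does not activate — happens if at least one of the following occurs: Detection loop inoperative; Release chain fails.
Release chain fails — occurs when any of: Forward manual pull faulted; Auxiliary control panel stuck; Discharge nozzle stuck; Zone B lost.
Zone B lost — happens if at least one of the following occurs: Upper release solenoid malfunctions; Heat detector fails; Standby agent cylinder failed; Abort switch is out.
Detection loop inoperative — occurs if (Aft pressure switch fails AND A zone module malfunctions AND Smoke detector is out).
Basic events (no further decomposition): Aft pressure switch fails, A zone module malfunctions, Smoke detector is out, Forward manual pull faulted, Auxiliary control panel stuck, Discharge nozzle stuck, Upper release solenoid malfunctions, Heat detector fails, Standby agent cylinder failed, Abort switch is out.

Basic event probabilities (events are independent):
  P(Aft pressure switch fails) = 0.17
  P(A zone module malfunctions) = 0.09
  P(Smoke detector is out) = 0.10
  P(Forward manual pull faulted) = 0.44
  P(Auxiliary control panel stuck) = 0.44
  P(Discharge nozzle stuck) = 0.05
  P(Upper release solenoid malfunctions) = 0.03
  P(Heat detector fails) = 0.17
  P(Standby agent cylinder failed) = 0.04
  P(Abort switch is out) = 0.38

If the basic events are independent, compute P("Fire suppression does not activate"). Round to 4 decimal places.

P(Detection loop inoperative) [AND] = 0.17 × 0.09 × 0.10 = 0.001530
P(Zone B lost) [OR] = 1 − (1−0.03) × (1−0.17) × (1−0.04) × (1−0.38) = 0.520804
P(Release chain fails) [OR] = 1 − (1−0.44) × (1−0.44) × (1−0.05) × (1−0.520804) = 0.857238
P(Fire suppression does not activate) [OR] = 1 − (1−0.001530) × (1−0.857238) = 0.857456
Rounded to 4 decimal places: P(Fire suppression does not activate) ≈ 0.8575.

0.8575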